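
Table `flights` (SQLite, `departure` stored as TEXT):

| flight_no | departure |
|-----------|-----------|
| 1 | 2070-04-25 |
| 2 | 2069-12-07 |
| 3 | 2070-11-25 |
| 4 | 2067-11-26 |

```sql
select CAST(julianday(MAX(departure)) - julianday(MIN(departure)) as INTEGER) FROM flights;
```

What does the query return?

MIN = 2067-11-26, MAX = 2070-11-25.
4 days remain in November 2067 after the 26th (30 − 26).
Full months from December 2067 through October 2070 contribute their day counts.
Then 25 days into November 2070.
Total: 4 + 31 + 31 + 29 + 31 + 30 + 31 + 30 + 31 + 31 + 30 + 31 + 30 + 31 + 31 + 28 + 31 + 30 + 31 + 30 + 31 + 31 + 30 + 31 + 30 + 31 + 31 + 28 + 31 + 30 + 31 + 30 + 31 + 31 + 30 + 31 + 25 = 1095.

1095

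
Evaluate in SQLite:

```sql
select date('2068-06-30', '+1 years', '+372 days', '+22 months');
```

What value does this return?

2072-05-07

Adding +1 year to 2068-06-30 gives 2069-06-30.
Applying '+372 days' to 2069-06-30: counting 372 days forward gives 2070-07-07.
Adding +22 months to 2070-07-07 gives 2072-05-07.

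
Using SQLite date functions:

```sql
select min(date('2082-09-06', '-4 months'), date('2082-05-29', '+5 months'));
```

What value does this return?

date('2082-09-06', '-4 months') → 2082-05-06.
date('2082-05-29', '+5 months') → 2082-10-29.
Earlier of the two is 2082-05-06.

2082-05-06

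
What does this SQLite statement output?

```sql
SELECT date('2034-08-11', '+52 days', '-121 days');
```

Applying '+52 days' to 2034-08-11: counting 52 days forward gives 2034-10-02.
Applying '-121 days' to 2034-10-02: counting 121 days back gives 2034-06-03.

2034-06-03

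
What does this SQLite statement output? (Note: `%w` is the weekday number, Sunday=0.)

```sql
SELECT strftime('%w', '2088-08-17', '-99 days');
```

1

First apply '-99 days': 2088-08-17 → 2088-05-10.
2088-05-10 is a Monday; with Sunday=0 that is 1.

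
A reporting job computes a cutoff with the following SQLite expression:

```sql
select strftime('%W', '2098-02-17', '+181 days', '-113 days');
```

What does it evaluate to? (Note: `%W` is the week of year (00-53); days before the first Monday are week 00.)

First apply '+181 days', '-113 days': 2098-02-17 → 2098-04-26.
2098-04-26 is a Saturday. SQLite's %W counts Mondays since the year started; the result is 16.

16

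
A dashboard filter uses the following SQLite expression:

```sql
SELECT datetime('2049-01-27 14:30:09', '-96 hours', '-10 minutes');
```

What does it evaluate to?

-96 hours from 2049-01-27 14:30:09 is 2049-01-23 14:30:09 (crosses midnight).
-10 minutes from 2049-01-23 14:30:09 is 2049-01-23 14:20:09.

2049-01-23 14:20:09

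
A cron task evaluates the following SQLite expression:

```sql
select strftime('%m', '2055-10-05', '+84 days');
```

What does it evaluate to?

First apply '+84 days': 2055-10-05 → 2055-12-28.
`%m` extracts the 2-digit month (01-12): 12.

12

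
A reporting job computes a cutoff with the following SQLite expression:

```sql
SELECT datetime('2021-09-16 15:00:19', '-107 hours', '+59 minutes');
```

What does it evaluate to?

2021-09-12 04:59:19

-107 hours from 2021-09-16 15:00:19 is 2021-09-12 04:00:19 (crosses midnight).
+59 minutes from 2021-09-12 04:00:19 is 2021-09-12 04:59:19.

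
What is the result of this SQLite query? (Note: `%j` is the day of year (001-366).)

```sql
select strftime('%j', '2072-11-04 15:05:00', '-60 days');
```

First apply '-60 days': 2072-11-04 15:05:00 → 2072-09-05 15:05:00.
Day-of-year for 2072-09-05: days since 2072-01-01 inclusive = 249, zero-padded to 249.

249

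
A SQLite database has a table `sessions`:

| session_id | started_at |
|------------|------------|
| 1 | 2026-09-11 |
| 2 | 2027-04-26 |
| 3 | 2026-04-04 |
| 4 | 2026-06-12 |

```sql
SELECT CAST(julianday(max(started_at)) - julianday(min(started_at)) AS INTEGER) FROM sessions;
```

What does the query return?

MIN = 2026-04-04, MAX = 2027-04-26.
26 days remain in April 2026 after the 4th (30 − 4).
Full months from May 2026 through March 2027 contribute their day counts.
Then 26 days into April 2027.
Total: 26 + 31 + 30 + 31 + 31 + 30 + 31 + 30 + 31 + 31 + 28 + 31 + 26 = 387.

387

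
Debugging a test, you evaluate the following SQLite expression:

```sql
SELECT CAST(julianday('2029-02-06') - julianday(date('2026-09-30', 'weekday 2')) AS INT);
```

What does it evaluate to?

`weekday 2` advances to the next Tuesday; 2026-09-30 is a Wednesday, so it moves forward to 2026-10-06.
25 days remain in October 2026 after the 6th (31 − 6).
Full months from November 2026 through January 2029 contribute their day counts.
Then 6 days into February 2029.
Total: 25 + 30 + 31 + 31 + 28 + 31 + 30 + 31 + 30 + 31 + 31 + 30 + 31 + 30 + 31 + 31 + 29 + 31 + 30 + 31 + 30 + 31 + 31 + 30 + 31 + 30 + 31 + 31 + 6 = 854.

854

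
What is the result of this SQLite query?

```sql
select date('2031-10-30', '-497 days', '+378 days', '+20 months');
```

Applying '-497 days' to 2031-10-30: counting 497 days back gives 2030-06-20.
Applying '+378 days' to 2030-06-20: counting 378 days forward gives 2031-07-03.
Adding +20 months to 2031-07-03 gives 2033-03-03.

2033-03-03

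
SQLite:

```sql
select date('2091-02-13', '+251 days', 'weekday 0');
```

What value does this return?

Applying '+251 days' to 2091-02-13: counting 251 days forward gives 2091-10-22.
`weekday 0` advances to the next Sunday; 2091-10-22 is a Monday, so it moves forward to 2091-10-28.

2091-10-28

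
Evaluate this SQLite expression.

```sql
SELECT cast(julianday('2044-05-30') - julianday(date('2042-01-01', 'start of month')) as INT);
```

`start of month` rewinds 2042-01-01 to 2042-01-01.
30 days remain in January 2042 after the 1st (31 − 1).
Full months from February 2042 through April 2044 contribute their day counts.
Then 30 days into May 2044.
Total: 30 + 28 + 31 + 30 + 31 + 30 + 31 + 31 + 30 + 31 + 30 + 31 + 31 + 28 + 31 + 30 + 31 + 30 + 31 + 31 + 30 + 31 + 30 + 31 + 31 + 29 + 31 + 30 + 30 = 880.

880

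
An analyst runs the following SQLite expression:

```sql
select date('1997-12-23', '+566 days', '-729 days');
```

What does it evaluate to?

1997-07-13

Applying '+566 days' to 1997-12-23: counting 566 days forward gives 1999-07-12.
Applying '-729 days' to 1999-07-12: counting 729 days back gives 1997-07-13.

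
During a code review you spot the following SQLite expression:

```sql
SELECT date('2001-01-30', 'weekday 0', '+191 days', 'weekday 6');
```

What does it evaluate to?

`weekday 0` advances to the next Sunday; 2001-01-30 is a Tuesday, so it moves forward to 2001-02-04.
Applying '+191 days' to 2001-02-04: counting 191 days forward gives 2001-08-14.
`weekday 6` advances to the next Saturday; 2001-08-14 is a Tuesday, so it moves forward to 2001-08-18.

2001-08-18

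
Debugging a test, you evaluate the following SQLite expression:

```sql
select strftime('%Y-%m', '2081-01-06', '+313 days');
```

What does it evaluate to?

2081-11

First apply '+313 days': 2081-01-06 → 2081-11-15.
`%Y-%m` extracts the year-month: 2081-11.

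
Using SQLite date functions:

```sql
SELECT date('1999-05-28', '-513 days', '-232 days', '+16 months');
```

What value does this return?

1998-09-13

Applying '-513 days' to 1999-05-28: counting 513 days back gives 1997-12-31.
Applying '-232 days' to 1997-12-31: counting 232 days back gives 1997-05-13.
Adding +16 months to 1997-05-13 gives 1998-09-13.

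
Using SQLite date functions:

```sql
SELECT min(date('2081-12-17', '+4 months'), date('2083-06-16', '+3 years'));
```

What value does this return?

2082-04-17

date('2081-12-17', '+4 months') → 2082-04-17.
date('2083-06-16', '+3 years') → 2086-06-16.
Earlier of the two is 2082-04-17.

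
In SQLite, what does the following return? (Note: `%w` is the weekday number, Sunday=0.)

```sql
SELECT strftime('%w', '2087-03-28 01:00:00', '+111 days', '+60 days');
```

First apply '+111 days', '+60 days': 2087-03-28 01:00:00 → 2087-09-15 01:00:00.
2087-09-15 is a Monday; with Sunday=0 that is 1.

1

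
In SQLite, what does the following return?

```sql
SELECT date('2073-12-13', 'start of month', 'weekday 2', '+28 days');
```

`start of month` rewinds 2073-12-13 to 2073-12-01.
`weekday 2` advances to the next Tuesday; 2073-12-01 is a Friday, so it moves forward to 2073-12-05.
December 2073 has 31 days; 26 remain after the 5th, so 27 days reach 2074-01-01.
Advancing 1 more day within January lands on 2074-01-02.

2074-01-02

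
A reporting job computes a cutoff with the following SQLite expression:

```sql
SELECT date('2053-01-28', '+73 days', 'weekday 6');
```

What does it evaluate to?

Applying '+73 days' to 2053-01-28: counting 73 days forward gives 2053-04-11.
`weekday 6` advances to the next Saturday; 2053-04-11 is a Friday, so it moves forward to 2053-04-12.

2053-04-12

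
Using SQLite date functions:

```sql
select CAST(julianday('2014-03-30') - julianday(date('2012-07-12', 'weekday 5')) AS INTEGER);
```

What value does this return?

625

`weekday 5` advances to the next Friday; 2012-07-12 is a Thursday, so it moves forward to 2012-07-13.
18 days remain in July 2012 after the 13th (31 − 13).
Full months from August 2012 through February 2014 contribute their day counts.
Then 30 days into March 2014.
Total: 18 + 31 + 30 + 31 + 30 + 31 + 31 + 28 + 31 + 30 + 31 + 30 + 31 + 31 + 30 + 31 + 30 + 31 + 31 + 28 + 30 = 625.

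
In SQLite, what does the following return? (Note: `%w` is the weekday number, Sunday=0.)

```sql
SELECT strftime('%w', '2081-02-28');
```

2081-02-28 is a Friday; with Sunday=0 that is 5.

5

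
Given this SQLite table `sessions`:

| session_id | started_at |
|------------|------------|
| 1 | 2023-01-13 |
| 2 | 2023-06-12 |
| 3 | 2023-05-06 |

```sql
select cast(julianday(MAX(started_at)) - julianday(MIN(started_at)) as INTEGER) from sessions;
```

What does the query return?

150

MIN = 2023-01-13, MAX = 2023-06-12.
18 days remain in January 2023 after the 13th (31 − 13).
February 2023: 28 days.
March 2023: 31 days.
April 2023: 30 days.
May 2023: 31 days.
Then 12 days into June 2023.
Total: 18 + 28 + 31 + 30 + 31 + 12 = 150.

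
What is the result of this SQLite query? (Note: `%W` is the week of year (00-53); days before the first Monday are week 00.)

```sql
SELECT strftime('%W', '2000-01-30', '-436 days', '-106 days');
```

First apply '-436 days', '-106 days': 2000-01-30 → 1998-08-06.
1998-08-06 is a Thursday. SQLite's %W counts Mondays since the year started; the result is 31.

31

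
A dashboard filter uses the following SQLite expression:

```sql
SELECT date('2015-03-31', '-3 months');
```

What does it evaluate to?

Adding -3 months to 2015-03-31 gives 2014-12-31.

2014-12-31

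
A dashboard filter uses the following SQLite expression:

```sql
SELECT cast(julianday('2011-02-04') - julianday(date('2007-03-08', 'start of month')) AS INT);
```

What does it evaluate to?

`start of month` rewinds 2007-03-08 to 2007-03-01.
30 days remain in March 2007 after the 1st (31 − 1).
Full months from April 2007 through January 2011 contribute their day counts.
Then 4 days into February 2011.
Total: 30 + 30 + 31 + 30 + 31 + 31 + 30 + 31 + 30 + 31 + 31 + 29 + 31 + 30 + 31 + 30 + 31 + 31 + 30 + 31 + 30 + 31 + 31 + 28 + 31 + 30 + 31 + 30 + 31 + 31 + 30 + 31 + 30 + 31 + 31 + 28 + 31 + 30 + 31 + 30 + 31 + 31 + 30 + 31 + 30 + 31 + 31 + 4 = 1436.

1436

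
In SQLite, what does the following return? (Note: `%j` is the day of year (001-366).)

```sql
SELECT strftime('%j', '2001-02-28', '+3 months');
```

First apply '+3 months': 2001-02-28 → 2001-05-28.
Day-of-year for 2001-05-28: days since 2001-01-01 inclusive = 148, zero-padded to 148.

148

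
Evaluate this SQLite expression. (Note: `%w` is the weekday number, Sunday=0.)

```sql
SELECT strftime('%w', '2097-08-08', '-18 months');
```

3

First apply '-18 months': 2097-08-08 → 2096-02-08.
2096-02-08 is a Wednesday; with Sunday=0 that is 3.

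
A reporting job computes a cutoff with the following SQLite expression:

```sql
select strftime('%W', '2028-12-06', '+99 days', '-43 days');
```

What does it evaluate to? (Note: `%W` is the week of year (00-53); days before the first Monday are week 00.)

05

First apply '+99 days', '-43 days': 2028-12-06 → 2029-01-31.
2029-01-31 is a Wednesday. SQLite's %W counts Mondays since the year started; the result is 05.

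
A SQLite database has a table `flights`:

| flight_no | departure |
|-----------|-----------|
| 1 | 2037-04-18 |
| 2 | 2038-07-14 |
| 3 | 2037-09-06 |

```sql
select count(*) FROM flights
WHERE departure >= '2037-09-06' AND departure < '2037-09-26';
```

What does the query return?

1

Rows in [2037-09-06, 2037-09-26): 2037-09-06 → 1 row.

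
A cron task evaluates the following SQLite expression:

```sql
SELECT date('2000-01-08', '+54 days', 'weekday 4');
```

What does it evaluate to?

2000-03-02

Applying '+54 days' to 2000-01-08: counting 54 days forward gives 2000-03-02.
`weekday 4` advances to the next Thursday; 2000-03-02 is already a Thursday, so it stays at 2000-03-02.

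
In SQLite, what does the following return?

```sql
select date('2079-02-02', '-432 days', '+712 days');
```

Applying '-432 days' to 2079-02-02: counting 432 days back gives 2077-11-27.
Applying '+712 days' to 2077-11-27: counting 712 days forward gives 2079-11-09.

2079-11-09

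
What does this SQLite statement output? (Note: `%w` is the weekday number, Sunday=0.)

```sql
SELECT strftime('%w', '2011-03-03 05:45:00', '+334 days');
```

2

First apply '+334 days': 2011-03-03 05:45:00 → 2012-01-31 05:45:00.
2012-01-31 is a Tuesday; with Sunday=0 that is 2.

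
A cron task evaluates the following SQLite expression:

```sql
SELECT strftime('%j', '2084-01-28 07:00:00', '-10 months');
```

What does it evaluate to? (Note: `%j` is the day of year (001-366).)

First apply '-10 months': 2084-01-28 07:00:00 → 2083-03-28 07:00:00.
Day-of-year for 2083-03-28: days since 2083-01-01 inclusive = 87, zero-padded to 087.

087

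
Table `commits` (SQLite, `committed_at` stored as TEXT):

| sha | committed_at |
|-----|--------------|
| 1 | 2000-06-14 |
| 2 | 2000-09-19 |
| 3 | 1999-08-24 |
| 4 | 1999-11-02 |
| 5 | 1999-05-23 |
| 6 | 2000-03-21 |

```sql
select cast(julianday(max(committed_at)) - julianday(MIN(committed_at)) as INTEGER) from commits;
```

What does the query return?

MIN = 1999-05-23, MAX = 2000-09-19.
8 days remain in May 1999 after the 23rd (31 − 23).
Full months from June 1999 through August 2000 contribute their day counts.
Then 19 days into September 2000.
Total: 8 + 30 + 31 + 31 + 30 + 31 + 30 + 31 + 31 + 29 + 31 + 30 + 31 + 30 + 31 + 31 + 19 = 485.

485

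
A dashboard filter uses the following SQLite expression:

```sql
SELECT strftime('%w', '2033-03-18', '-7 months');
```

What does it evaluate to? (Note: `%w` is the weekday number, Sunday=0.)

3

First apply '-7 months': 2033-03-18 → 2032-08-18.
2032-08-18 is a Wednesday; with Sunday=0 that is 3.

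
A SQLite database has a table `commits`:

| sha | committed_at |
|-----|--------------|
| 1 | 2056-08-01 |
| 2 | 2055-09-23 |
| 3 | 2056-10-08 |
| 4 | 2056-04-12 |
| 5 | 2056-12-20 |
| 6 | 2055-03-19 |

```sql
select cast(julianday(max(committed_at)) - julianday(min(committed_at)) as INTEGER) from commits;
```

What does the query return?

MIN = 2055-03-19, MAX = 2056-12-20.
12 days remain in March 2055 after the 19th (31 − 19).
Full months from April 2055 through November 2056 contribute their day counts.
Then 20 days into December 2056.
Total: 12 + 30 + 31 + 30 + 31 + 31 + 30 + 31 + 30 + 31 + 31 + 29 + 31 + 30 + 31 + 30 + 31 + 31 + 30 + 31 + 30 + 20 = 642.

642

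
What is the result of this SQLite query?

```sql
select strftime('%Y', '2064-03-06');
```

`%Y` extracts the 4-digit year: 2064.

2064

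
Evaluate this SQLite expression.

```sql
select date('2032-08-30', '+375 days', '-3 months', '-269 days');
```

Applying '+375 days' to 2032-08-30: counting 375 days forward gives 2033-09-09.
Adding -3 months to 2033-09-09 gives 2033-06-09.
Applying '-269 days' to 2033-06-09: counting 269 days back gives 2032-09-13.

2032-09-13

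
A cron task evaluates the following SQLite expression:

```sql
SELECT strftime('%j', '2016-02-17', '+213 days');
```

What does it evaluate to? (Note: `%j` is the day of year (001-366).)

261

First apply '+213 days': 2016-02-17 → 2016-09-17.
Day-of-year for 2016-09-17: days since 2016-01-01 inclusive = 261, zero-padded to 261.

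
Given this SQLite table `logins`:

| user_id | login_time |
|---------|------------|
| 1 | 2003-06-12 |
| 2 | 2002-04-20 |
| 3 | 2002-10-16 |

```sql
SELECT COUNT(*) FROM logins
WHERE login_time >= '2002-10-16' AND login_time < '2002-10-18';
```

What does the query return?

1

Rows in [2002-10-16, 2002-10-18): 2002-10-16 → 1 row.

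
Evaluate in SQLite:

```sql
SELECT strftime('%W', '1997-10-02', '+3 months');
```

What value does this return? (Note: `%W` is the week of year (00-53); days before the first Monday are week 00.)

00

First apply '+3 months': 1997-10-02 → 1998-01-02.
1998-01-02 is a Friday. SQLite's %W counts Mondays since the year started; the result is 00.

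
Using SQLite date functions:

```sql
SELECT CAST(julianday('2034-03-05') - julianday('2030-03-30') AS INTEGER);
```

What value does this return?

1436

1 day remains in March 2030 after the 30th (31 − 30).
Full months from April 2030 through February 2034 contribute their day counts.
Then 5 days into March 2034.
Total: 1 + 30 + 31 + 30 + 31 + 31 + 30 + 31 + 30 + 31 + 31 + 28 + 31 + 30 + 31 + 30 + 31 + 31 + 30 + 31 + 30 + 31 + 31 + 29 + 31 + 30 + 31 + 30 + 31 + 31 + 30 + 31 + 30 + 31 + 31 + 28 + 31 + 30 + 31 + 30 + 31 + 31 + 30 + 31 + 30 + 31 + 31 + 28 + 5 = 1436.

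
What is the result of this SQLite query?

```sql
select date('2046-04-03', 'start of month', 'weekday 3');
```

`start of month` rewinds 2046-04-03 to 2046-04-01.
`weekday 3` advances to the next Wednesday; 2046-04-01 is a Sunday, so it moves forward to 2046-04-04.

2046-04-04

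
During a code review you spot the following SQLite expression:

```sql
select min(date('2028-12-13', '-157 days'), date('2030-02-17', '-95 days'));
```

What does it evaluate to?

date('2028-12-13', '-157 days') → 2028-07-09.
date('2030-02-17', '-95 days') → 2029-11-14.
Earlier of the two is 2028-07-09.

2028-07-09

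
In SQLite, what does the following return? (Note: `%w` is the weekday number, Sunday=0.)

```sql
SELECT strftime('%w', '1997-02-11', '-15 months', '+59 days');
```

First apply '-15 months', '+59 days': 1997-02-11 → 1996-01-09.
1996-01-09 is a Tuesday; with Sunday=0 that is 2.

2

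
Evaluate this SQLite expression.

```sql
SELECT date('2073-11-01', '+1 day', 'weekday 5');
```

Advancing 1 more day within November lands on 2073-11-02.
`weekday 5` advances to the next Friday; 2073-11-02 is a Thursday, so it moves forward to 2073-11-03.

2073-11-03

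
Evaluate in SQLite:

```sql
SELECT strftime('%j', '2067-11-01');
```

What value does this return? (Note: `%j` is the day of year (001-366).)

Day-of-year for 2067-11-01: days since 2067-01-01 inclusive = 305, zero-padded to 305.

305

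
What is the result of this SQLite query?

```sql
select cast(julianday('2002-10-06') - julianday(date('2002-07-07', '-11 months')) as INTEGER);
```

Adding -11 months to 2002-07-07 gives 2001-08-07.
24 days remain in August 2001 after the 7th (31 − 7).
Full months from September 2001 through September 2002 contribute their day counts.
Then 6 days into October 2002.
Total: 24 + 30 + 31 + 30 + 31 + 31 + 28 + 31 + 30 + 31 + 30 + 31 + 31 + 30 + 6 = 425.

425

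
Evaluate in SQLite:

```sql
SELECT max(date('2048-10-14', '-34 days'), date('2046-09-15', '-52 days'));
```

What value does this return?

date('2048-10-14', '-34 days') → 2048-09-10.
date('2046-09-15', '-52 days') → 2046-07-25.
Later of the two is 2048-09-10.

2048-09-10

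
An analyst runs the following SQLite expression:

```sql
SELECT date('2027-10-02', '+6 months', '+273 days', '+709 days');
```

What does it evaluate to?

Adding +6 months to 2027-10-02 gives 2028-04-02.
Applying '+273 days' to 2028-04-02: counting 273 days forward gives 2028-12-31.
Applying '+709 days' to 2028-12-31: counting 709 days forward gives 2030-12-10.

2030-12-10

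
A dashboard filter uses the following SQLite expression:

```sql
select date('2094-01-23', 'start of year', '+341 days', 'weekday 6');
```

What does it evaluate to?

2094-12-11

`start of year` rewinds 2094-01-23 to 2094-01-01.
Applying '+341 days' to 2094-01-01: counting 341 days forward gives 2094-12-08.
`weekday 6` advances to the next Saturday; 2094-12-08 is a Wednesday, so it moves forward to 2094-12-11.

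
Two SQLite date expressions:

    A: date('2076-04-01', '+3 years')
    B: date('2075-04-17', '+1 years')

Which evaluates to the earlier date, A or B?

B

A = 2079-04-01.
B = 2076-04-17.
B is earlier.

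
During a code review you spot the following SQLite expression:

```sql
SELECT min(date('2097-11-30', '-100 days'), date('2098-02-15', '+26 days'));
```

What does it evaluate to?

2097-08-22

date('2097-11-30', '-100 days') → 2097-08-22.
date('2098-02-15', '+26 days') → 2098-03-13.
Earlier of the two is 2097-08-22.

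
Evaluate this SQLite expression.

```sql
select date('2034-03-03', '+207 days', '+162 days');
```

Applying '+207 days' to 2034-03-03: counting 207 days forward gives 2034-09-26.
Applying '+162 days' to 2034-09-26: counting 162 days forward gives 2035-03-07.

2035-03-07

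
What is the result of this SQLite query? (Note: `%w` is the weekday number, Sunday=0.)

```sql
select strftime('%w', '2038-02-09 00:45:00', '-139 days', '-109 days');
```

First apply '-139 days', '-109 days': 2038-02-09 00:45:00 → 2037-06-06 00:45:00.
2037-06-06 is a Saturday; with Sunday=0 that is 6.

6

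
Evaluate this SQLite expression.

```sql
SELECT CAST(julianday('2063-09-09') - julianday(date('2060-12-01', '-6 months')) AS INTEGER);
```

Adding -6 months to 2060-12-01 gives 2060-06-01.
29 days remain in June 2060 after the 1st (30 − 1).
Full months from July 2060 through August 2063 contribute their day counts.
Then 9 days into September 2063.
Total: 29 + 31 + 31 + 30 + 31 + 30 + 31 + 31 + 28 + 31 + 30 + 31 + 30 + 31 + 31 + 30 + 31 + 30 + 31 + 31 + 28 + 31 + 30 + 31 + 30 + 31 + 31 + 30 + 31 + 30 + 31 + 31 + 28 + 31 + 30 + 31 + 30 + 31 + 31 + 9 = 1195.

1195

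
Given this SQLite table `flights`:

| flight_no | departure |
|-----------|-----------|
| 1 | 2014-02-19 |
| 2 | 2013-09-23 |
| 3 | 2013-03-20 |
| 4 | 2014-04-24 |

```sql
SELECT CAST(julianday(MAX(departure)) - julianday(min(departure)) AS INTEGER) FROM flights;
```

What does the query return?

400

MIN = 2013-03-20, MAX = 2014-04-24.
11 days remain in March 2013 after the 20th (31 − 20).
Full months from April 2013 through March 2014 contribute their day counts.
Then 24 days into April 2014.
Total: 11 + 30 + 31 + 30 + 31 + 31 + 30 + 31 + 30 + 31 + 31 + 28 + 31 + 24 = 400.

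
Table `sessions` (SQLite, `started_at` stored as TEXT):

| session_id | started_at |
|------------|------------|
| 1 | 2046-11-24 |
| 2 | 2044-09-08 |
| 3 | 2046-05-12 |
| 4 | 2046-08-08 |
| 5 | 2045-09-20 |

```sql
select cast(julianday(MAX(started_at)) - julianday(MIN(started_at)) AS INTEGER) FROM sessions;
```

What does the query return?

807

MIN = 2044-09-08, MAX = 2046-11-24.
22 days remain in September 2044 after the 8th (30 − 8).
Full months from October 2044 through October 2046 contribute their day counts.
Then 24 days into November 2046.
Total: 22 + 31 + 30 + 31 + 31 + 28 + 31 + 30 + 31 + 30 + 31 + 31 + 30 + 31 + 30 + 31 + 31 + 28 + 31 + 30 + 31 + 30 + 31 + 31 + 30 + 31 + 24 = 807.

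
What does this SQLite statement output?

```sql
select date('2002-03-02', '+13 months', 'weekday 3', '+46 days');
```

Adding +13 months to 2002-03-02 gives 2003-04-02.
`weekday 3` advances to the next Wednesday; 2003-04-02 is already a Wednesday, so it stays at 2003-04-02.
Applying '+46 days' to 2003-04-02: counting 46 days forward gives 2003-05-18.

2003-05-18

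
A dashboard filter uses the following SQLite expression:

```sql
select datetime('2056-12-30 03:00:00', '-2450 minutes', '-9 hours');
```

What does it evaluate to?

2056-12-28 01:10:00

2450 minutes = 40h 50m; -2450 minutes from 2056-12-30 03:00:00 is 2056-12-28 10:10:00 (crosses midnight).
-9 hours from 2056-12-28 10:10:00 is 2056-12-28 01:10:00.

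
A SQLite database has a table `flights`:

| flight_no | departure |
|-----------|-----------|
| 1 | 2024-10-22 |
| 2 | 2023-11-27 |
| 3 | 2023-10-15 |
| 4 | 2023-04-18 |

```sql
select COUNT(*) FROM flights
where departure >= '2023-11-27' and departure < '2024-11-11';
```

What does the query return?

2

Rows in [2023-11-27, 2024-11-11): 2024-10-22, 2023-11-27 → 2 rows.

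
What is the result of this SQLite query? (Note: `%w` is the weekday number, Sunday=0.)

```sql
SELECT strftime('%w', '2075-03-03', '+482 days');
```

6

First apply '+482 days': 2075-03-03 → 2076-06-27.
2076-06-27 is a Saturday; with Sunday=0 that is 6.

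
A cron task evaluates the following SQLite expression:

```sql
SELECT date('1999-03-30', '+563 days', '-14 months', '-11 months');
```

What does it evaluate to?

Applying '+563 days' to 1999-03-30: counting 563 days forward gives 2000-10-13.
Adding -14 months to 2000-10-13 gives 1999-08-13.
Adding -11 months to 1999-08-13 gives 1998-09-13.

1998-09-13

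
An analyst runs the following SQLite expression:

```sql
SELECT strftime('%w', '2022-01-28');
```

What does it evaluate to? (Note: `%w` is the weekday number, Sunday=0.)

5

2022-01-28 is a Friday; with Sunday=0 that is 5.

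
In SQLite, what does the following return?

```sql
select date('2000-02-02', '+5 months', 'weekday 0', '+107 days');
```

Adding +5 months to 2000-02-02 gives 2000-07-02.
`weekday 0` advances to the next Sunday; 2000-07-02 is already a Sunday, so it stays at 2000-07-02.
Applying '+107 days' to 2000-07-02: counting 107 days forward gives 2000-10-17.

2000-10-17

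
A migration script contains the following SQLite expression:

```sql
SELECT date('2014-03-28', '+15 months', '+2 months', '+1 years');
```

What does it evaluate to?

Adding +15 months to 2014-03-28 gives 2015-06-28.
Adding +2 months to 2015-06-28 gives 2015-08-28.
Adding +1 year to 2015-08-28 gives 2016-08-28.

2016-08-28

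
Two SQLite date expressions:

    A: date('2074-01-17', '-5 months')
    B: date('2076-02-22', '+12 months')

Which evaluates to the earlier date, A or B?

A = 2073-08-17.
B = 2077-02-22.
A is earlier.

A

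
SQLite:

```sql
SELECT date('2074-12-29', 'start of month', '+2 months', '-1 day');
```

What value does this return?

2075-01-31

`start of month` rewinds 2074-12-29 to 2074-12-01.
Adding +2 months to 2074-12-01 gives 2075-02-01.
Going back 1 day from 2075-02-01 reaches 2075-01-31 (last day of January, 31 days).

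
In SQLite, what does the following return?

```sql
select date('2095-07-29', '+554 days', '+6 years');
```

2103-02-02

Applying '+554 days' to 2095-07-29: counting 554 days forward gives 2097-02-02.
Adding +6 years to 2097-02-02 gives 2103-02-02.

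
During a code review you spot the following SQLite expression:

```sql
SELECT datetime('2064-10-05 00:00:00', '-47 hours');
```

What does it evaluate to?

-47 hours from 2064-10-05 00:00:00 is 2064-10-03 01:00:00 (crosses midnight).

2064-10-03 01:00:00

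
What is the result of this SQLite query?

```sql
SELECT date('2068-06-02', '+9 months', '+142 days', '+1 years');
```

2070-07-22

Adding +9 months to 2068-06-02 gives 2069-03-02.
Applying '+142 days' to 2069-03-02: counting 142 days forward gives 2069-07-22.
Adding +1 year to 2069-07-22 gives 2070-07-22.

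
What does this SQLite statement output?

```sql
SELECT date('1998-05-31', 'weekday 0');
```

1998-05-31

`weekday 0` advances to the next Sunday; 1998-05-31 is already a Sunday, so it stays at 1998-05-31.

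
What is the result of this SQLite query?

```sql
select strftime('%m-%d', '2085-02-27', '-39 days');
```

First apply '-39 days': 2085-02-27 → 2085-01-19.
`%m-%d` extracts the month-day: 01-19.

01-19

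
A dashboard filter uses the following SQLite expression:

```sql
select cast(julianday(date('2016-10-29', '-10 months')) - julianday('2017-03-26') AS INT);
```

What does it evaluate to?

Adding -10 months to 2016-10-29 gives 2015-12-29.
2 days remain in December 2015 after the 29th (31 − 29).
Full months from January 2016 through February 2017 contribute their day counts.
Then 26 days into March 2017.
Total: 2 + 31 + 29 + 31 + 30 + 31 + 30 + 31 + 31 + 30 + 31 + 30 + 31 + 31 + 28 + 26 = 453.
The subtraction is earlier − later, so the result is −453 → -453.

-453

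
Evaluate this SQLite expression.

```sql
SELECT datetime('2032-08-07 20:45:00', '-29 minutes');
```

2032-08-07 20:16:00

-29 minutes from 2032-08-07 20:45:00 is 2032-08-07 20:16:00.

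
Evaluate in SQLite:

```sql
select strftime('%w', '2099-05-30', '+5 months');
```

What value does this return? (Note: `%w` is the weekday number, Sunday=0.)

First apply '+5 months': 2099-05-30 → 2099-10-30.
2099-10-30 is a Friday; with Sunday=0 that is 5.

5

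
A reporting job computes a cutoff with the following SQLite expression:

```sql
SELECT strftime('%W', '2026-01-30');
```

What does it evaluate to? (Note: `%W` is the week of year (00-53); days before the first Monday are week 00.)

04

2026-01-30 is a Friday. SQLite's %W counts Mondays since the year started; the result is 04.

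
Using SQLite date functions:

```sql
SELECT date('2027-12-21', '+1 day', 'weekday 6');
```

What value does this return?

Advancing 1 more day within December lands on 2027-12-22.
`weekday 6` advances to the next Saturday; 2027-12-22 is a Wednesday, so it moves forward to 2027-12-25.

2027-12-25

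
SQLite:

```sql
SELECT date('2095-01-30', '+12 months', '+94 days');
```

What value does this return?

Adding +12 months to 2095-01-30 gives 2096-01-30.
Applying '+94 days' to 2096-01-30: counting 94 days forward gives 2096-05-03.

2096-05-03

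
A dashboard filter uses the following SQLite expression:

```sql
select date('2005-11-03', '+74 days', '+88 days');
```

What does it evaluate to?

2006-04-14

Applying '+74 days' to 2005-11-03: counting 74 days forward gives 2006-01-16.
Applying '+88 days' to 2006-01-16: counting 88 days forward gives 2006-04-14.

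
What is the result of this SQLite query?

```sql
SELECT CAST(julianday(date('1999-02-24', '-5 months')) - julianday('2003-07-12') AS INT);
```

Adding -5 months to 1999-02-24 gives 1998-09-24.
6 days remain in September 1998 after the 24th (30 − 24).
Full months from October 1998 through June 2003 contribute their day counts.
Then 12 days into July 2003.
Total: 6 + 31 + 30 + 31 + 31 + 28 + 31 + 30 + 31 + 30 + 31 + 31 + 30 + 31 + 30 + 31 + 31 + 29 + 31 + 30 + 31 + 30 + 31 + 31 + 30 + 31 + 30 + 31 + 31 + 28 + 31 + 30 + 31 + 30 + 31 + 31 + 30 + 31 + 30 + 31 + 31 + 28 + 31 + 30 + 31 + 30 + 31 + 31 + 30 + 31 + 30 + 31 + 31 + 28 + 31 + 30 + 31 + 30 + 12 = 1752.
The subtraction is earlier − later, so the result is −1752 → -1752.

-1752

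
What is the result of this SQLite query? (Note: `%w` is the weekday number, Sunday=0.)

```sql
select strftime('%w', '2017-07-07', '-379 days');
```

4

First apply '-379 days': 2017-07-07 → 2016-06-23.
2016-06-23 is a Thursday; with Sunday=0 that is 4.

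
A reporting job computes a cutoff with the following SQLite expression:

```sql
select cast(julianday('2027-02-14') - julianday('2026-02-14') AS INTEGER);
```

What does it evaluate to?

14 days remain in February 2026 after the 14th (28 − 14).
Full months from March 2026 through January 2027 contribute their day counts.
Then 14 days into February 2027.
Total: 14 + 31 + 30 + 31 + 30 + 31 + 31 + 30 + 31 + 30 + 31 + 31 + 14 = 365.

365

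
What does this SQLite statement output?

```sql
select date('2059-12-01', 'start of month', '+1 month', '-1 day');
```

`start of month` rewinds 2059-12-01 to 2059-12-01.
Adding +1 month to 2059-12-01 gives 2060-01-01.
Going back 1 day from 2060-01-01 reaches 2059-12-31 (last day of December, 31 days).

2059-12-31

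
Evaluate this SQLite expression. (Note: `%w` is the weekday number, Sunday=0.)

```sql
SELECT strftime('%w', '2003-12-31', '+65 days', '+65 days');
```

First apply '+65 days', '+65 days': 2003-12-31 → 2004-05-09.
2004-05-09 is a Sunday; with Sunday=0 that is 0.

0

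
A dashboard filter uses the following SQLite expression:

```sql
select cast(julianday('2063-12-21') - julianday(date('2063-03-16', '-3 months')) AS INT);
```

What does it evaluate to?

370

Adding -3 months to 2063-03-16 gives 2062-12-16.
15 days remain in December 2062 after the 16th (31 − 16).
Full months from January 2063 through November 2063 contribute their day counts.
Then 21 days into December 2063.
Total: 15 + 31 + 28 + 31 + 30 + 31 + 30 + 31 + 31 + 30 + 31 + 30 + 21 = 370.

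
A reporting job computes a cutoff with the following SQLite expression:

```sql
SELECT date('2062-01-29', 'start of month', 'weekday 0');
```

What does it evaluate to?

2062-01-01

`start of month` rewinds 2062-01-29 to 2062-01-01.
`weekday 0` advances to the next Sunday; 2062-01-01 is already a Sunday, so it stays at 2062-01-01.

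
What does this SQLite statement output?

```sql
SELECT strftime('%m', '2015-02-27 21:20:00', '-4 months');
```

First apply '-4 months': 2015-02-27 21:20:00 → 2014-10-27 21:20:00.
`%m` extracts the 2-digit month (01-12): 10.

10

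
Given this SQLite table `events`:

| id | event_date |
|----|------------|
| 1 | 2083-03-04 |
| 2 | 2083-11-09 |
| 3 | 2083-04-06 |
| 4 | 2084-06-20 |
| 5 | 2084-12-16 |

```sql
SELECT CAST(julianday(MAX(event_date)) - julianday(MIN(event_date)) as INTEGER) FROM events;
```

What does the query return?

653

MIN = 2083-03-04, MAX = 2084-12-16.
27 days remain in March 2083 after the 4th (31 − 4).
Full months from April 2083 through November 2084 contribute their day counts.
Then 16 days into December 2084.
Total: 27 + 30 + 31 + 30 + 31 + 31 + 30 + 31 + 30 + 31 + 31 + 29 + 31 + 30 + 31 + 30 + 31 + 31 + 30 + 31 + 30 + 16 = 653.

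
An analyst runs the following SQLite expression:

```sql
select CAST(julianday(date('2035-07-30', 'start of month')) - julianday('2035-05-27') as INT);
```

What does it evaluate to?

35

`start of month` rewinds 2035-07-30 to 2035-07-01.
4 days remain in May 2035 after the 27th (31 − 27).
June 2035: 30 days.
Then 1 day into July 2035.
Total: 4 + 30 + 1 = 35.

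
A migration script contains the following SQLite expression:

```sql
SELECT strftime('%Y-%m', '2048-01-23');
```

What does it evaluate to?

2048-01

`%Y-%m` extracts the year-month: 2048-01.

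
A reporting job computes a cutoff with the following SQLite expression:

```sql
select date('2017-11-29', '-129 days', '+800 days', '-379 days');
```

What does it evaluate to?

Applying '-129 days' to 2017-11-29: counting 129 days back gives 2017-07-23.
Applying '+800 days' to 2017-07-23: counting 800 days forward gives 2019-10-01.
Applying '-379 days' to 2019-10-01: counting 379 days back gives 2018-09-17.

2018-09-17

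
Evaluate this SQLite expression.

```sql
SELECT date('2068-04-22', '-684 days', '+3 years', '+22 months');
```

2071-04-08

Applying '-684 days' to 2068-04-22: counting 684 days back gives 2066-06-08.
Adding +3 years to 2066-06-08 gives 2069-06-08.
Adding +22 months to 2069-06-08 gives 2071-04-08.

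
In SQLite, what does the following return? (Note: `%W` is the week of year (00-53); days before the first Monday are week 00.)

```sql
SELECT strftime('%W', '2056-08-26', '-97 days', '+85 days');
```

First apply '-97 days', '+85 days': 2056-08-26 → 2056-08-14.
2056-08-14 is a Monday. SQLite's %W counts Mondays since the year started; the result is 33.

33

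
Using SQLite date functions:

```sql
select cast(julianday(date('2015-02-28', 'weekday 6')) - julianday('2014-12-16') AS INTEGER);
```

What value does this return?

74

`weekday 6` advances to the next Saturday; 2015-02-28 is already a Saturday, so it stays at 2015-02-28.
15 days remain in December 2014 after the 16th (31 − 16).
January 2015: 31 days.
Then 28 days into February 2015.
Total: 15 + 31 + 28 = 74.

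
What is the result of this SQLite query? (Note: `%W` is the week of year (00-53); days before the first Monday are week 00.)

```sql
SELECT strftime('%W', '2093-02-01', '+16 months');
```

First apply '+16 months': 2093-02-01 → 2094-06-01.
2094-06-01 is a Tuesday. SQLite's %W counts Mondays since the year started; the result is 22.

22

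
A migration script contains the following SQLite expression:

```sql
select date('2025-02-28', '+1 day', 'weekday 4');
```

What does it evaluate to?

February 2025 has 28 days; 0 remain after the 28th, so 1 days reach 2025-03-01.
`weekday 4` advances to the next Thursday; 2025-03-01 is a Saturday, so it moves forward to 2025-03-06.

2025-03-06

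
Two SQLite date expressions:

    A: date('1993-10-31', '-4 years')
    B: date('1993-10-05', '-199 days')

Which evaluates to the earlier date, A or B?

A

A = 1989-10-31.
B = 1993-03-20.
A is earlier.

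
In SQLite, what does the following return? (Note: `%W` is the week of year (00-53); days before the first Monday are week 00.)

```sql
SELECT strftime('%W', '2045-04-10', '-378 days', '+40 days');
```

First apply '-378 days', '+40 days': 2045-04-10 → 2044-05-07.
2044-05-07 is a Saturday. SQLite's %W counts Mondays since the year started; the result is 18.

18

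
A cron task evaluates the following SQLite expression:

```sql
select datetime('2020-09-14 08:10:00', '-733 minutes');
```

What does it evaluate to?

2020-09-13 19:57:00

733 minutes = 12h 13m; -733 minutes from 2020-09-14 08:10:00 is 2020-09-13 19:57:00 (crosses midnight).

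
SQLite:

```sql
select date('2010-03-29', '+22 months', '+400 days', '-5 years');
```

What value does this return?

Adding +22 months to 2010-03-29 gives 2012-01-29.
Applying '+400 days' to 2012-01-29: counting 400 days forward gives 2013-03-04.
Adding -5 years to 2013-03-04 gives 2008-03-04.

2008-03-04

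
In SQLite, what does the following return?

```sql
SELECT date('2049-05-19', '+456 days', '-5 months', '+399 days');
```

Applying '+456 days' to 2049-05-19: counting 456 days forward gives 2050-08-18.
Adding -5 months to 2050-08-18 gives 2050-03-18.
Applying '+399 days' to 2050-03-18: counting 399 days forward gives 2051-04-21.

2051-04-21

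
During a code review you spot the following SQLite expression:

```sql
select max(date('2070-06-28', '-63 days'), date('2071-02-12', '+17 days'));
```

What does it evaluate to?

date('2070-06-28', '-63 days') → 2070-04-26.
date('2071-02-12', '+17 days') → 2071-03-01.
Later of the two is 2071-03-01.

2071-03-01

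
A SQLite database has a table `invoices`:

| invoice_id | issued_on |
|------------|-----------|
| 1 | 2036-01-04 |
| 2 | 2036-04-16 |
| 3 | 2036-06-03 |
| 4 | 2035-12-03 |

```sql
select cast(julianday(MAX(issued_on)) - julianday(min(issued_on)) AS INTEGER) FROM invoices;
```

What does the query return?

MIN = 2035-12-03, MAX = 2036-06-03.
28 days remain in December 2035 after the 3rd (31 − 3).
January 2036: 31 days.
February 2036: 29 days (leap year).
March 2036: 31 days.
April 2036: 30 days.
May 2036: 31 days.
Then 3 days into June 2036.
Total: 28 + 31 + 29 + 31 + 30 + 31 + 3 = 183.

183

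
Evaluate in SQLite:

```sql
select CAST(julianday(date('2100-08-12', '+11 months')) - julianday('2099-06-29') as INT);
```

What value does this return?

Adding +11 months to 2100-08-12 gives 2101-07-12.
1 day remains in June 2099 after the 29th (30 − 29).
Full months from July 2099 through June 2101 contribute their day counts.
Then 12 days into July 2101.
Total: 1 + 31 + 31 + 30 + 31 + 30 + 31 + 31 + 28 + 31 + 30 + 31 + 30 + 31 + 31 + 30 + 31 + 30 + 31 + 31 + 28 + 31 + 30 + 31 + 30 + 12 = 743.

743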